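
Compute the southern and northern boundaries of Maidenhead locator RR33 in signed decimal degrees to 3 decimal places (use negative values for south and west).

Field R=17, R=17: +17·20° lon, +17·10° lat → SW at lon 160°, lat 80°.
Square 3, 3: +3·2° lon, +3·1° lat → SW at lon 166°, lat 83°.
Cell spans 2° lon × 1° lat.
south 83.000, north 84.000.

83.000, 84.000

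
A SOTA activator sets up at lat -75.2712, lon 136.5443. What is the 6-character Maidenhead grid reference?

PB84gr

Add 180° to longitude and 90° to latitude: 316.5443, 14.7288.
Field: 316.5443/20 → 15 → P, 14.7288/10 → 1 → B; chars PB.
Square: 16.5443/2 → 8, 4.7288/1 → 4; chars 84.
Subsquare: 0.5443/0.0833333 → 6 → g, 0.7288/0.0416667 → 17 → r; chars gr.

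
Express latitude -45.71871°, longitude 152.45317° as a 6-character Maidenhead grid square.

QE64fg

Offset from 180°W / 90°S: lon 332.4532°, lat 44.2813°.
Field: lon ⌊332.4532/20⌋ = 16 → Q; lat ⌊44.2813/10⌋ = 4 → E.
Square: lon ⌊12.4532/2⌋ = 6; lat ⌊4.2813/1⌋ = 4.
Subsquare: lon ⌊0.4532/0.0833333⌋ = 5 → f; lat ⌊0.2813/0.0416667⌋ = 6 → g.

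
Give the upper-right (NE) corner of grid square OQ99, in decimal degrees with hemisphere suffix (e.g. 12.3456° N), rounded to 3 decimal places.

Field O=14, Q=16: +14·20° lon, +16·10° lat → SW at lon 100°, lat 70°.
Square 9, 9: +9·2° lon, +9·1° lat → SW at lon 118°, lat 79°.
Cell spans 2° lon × 1° lat. NE corner is SW corner plus one full cell.
latitude 80.000° N, longitude 120.000° E.

80.000° N, 120.000° E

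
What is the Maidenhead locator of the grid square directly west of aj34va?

AJ34ua

Longitude subsquare v = 21; −1 → 20 = u.
The latitude characters are unchanged.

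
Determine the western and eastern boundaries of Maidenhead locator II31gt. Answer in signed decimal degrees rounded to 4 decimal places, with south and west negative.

-13.5000, -13.4167

Field I=8, I=8: +8·20° lon, +8·10° lat → SW at lon -20°, lat -10°.
Square 3, 1: +3·2° lon, +1·1° lat → SW at lon -14°, lat -9°.
Subsquare g=6, t=19: +6·0.0833333° lon, +19·0.0416667° lat → SW at lon -13.5°, lat -8.20833°.
Cell spans 0.0833333° lon × 0.0416667° lat.
west -13.5000, east -13.4167.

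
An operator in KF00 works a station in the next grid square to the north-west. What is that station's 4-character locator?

JF91

Longitude square 0; −1 → -1, wraps to 9, carry into field.
Longitude field K = 10; −1 → 9 = J.
Latitude square 0; +1 → 1.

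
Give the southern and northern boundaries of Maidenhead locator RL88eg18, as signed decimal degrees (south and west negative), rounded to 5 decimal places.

Field R=17, L=11: +17·20° lon, +11·10° lat → SW at lon 160°, lat 20°.
Square 8, 8: +8·2° lon, +8·1° lat → SW at lon 176°, lat 28°.
Subsquare e=4, g=6: +4·0.0833333° lon, +6·0.0416667° lat → SW at lon 176.333°, lat 28.25°.
Extended square 1, 8: +1·0.00833333° lon, +8·0.00416667° lat → SW at lon 176.342°, lat 28.2833°.
Cell spans 0.00833333° lon × 0.00416667° lat.
south 28.28333, north 28.28750.

28.28333, 28.28750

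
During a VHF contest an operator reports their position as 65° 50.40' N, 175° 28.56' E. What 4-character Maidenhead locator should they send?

RP75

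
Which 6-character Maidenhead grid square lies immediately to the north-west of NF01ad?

MF91xe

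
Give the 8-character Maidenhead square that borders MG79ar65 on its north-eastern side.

MG79ar76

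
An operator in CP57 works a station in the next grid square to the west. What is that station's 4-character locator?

CP47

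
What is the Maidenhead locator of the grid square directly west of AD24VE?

AD24ue

Longitude subsquare v = 21; −1 → 20 = u.
The latitude characters are unchanged.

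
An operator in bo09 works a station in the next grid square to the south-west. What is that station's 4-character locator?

AO98

Longitude square 0; −1 → -1, wraps to 9, carry into field.
Longitude field B = 1; −1 → 0 = A.
Latitude square 9; −1 → 8.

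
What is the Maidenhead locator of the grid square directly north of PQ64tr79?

PQ64ts70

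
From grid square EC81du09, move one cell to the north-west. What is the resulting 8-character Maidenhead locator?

EC81cv90

Longitude extended square 0; −1 → -1, wraps to 9, carry into subsquare.
Longitude subsquare d = 3; −1 → 2 = c.
Latitude extended square 9; +1 → 10, wraps to 0, carry into subsquare.
Latitude subsquare u = 20; +1 → 21 = v.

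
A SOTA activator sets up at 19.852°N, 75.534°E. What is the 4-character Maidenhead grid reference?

MK79

Offset from 180°W / 90°S: lon 255.53°, lat 109.85°.
Field (20°×10°, letters A–R): lon ⌊255.53/20⌋ = 12 → M; lat ⌊109.85/10⌋ = 10 → K.
Square (2°×1°, digits 0–9): lon ⌊15.53/2⌋ = 7; lat ⌊9.85/1⌋ = 9.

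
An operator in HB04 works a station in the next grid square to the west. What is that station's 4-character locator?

GB94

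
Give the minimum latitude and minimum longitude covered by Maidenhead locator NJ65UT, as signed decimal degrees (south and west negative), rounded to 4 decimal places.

5.7917, 93.6667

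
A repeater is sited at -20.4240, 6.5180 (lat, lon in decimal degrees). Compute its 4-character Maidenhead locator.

JG39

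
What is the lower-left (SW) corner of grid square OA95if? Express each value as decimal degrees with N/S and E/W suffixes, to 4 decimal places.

84.7917° S, 118.6667° E

Field O=14, A=0: +14·20° lon, +0·10° lat → SW at lon 100°, lat -90°.
Square 9, 5: +9·2° lon, +5·1° lat → SW at lon 118°, lat -85°.
Subsquare i=8, f=5: +8·0.0833333° lon, +5·0.0416667° lat → SW at lon 118.667°, lat -84.7917°.
latitude 84.7917° S, longitude 118.6667° E.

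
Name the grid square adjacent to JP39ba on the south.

JP38bx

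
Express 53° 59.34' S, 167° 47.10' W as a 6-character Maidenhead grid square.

Offset from 180°W / 90°S: lon 12.2150°, lat 36.0110°.
Field: 12.2150/20 → 0 → A, 36.0110/10 → 3 → D; chars AD.
Square: 12.2150/2 → 6, 6.0110/1 → 6; chars 66.
Subsquare: 0.2150/0.0833333 → 2 → c, 0.0110/0.0416667 → 0 → a; chars ca.

AD66ca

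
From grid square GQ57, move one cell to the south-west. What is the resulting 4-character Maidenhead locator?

GQ46

Longitude square 5; −1 → 4.
Latitude square 7; −1 → 6.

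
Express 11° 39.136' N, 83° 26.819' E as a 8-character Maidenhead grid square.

NK11rp36

Offset from 180°W / 90°S: lon 263.44698°, lat 101.65227°.
Field: lon ⌊263.44698/20⌋ = 13 → N; lat ⌊101.65227/10⌋ = 10 → K.
Square: lon ⌊3.44698/2⌋ = 1; lat ⌊1.65227/1⌋ = 1.
Subsquare: lon ⌊1.44698/0.0833333⌋ = 17 → r; lat ⌊0.65227/0.0416667⌋ = 15 → p.
Extended square: lon ⌊0.03032/0.00833333⌋ = 3; lat ⌊0.02727/0.00416667⌋ = 6.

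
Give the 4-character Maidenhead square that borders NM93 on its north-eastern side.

OM04

Longitude square 9; +1 → 10, wraps to 0, carry into field.
Longitude field N = 13; +1 → 14 = O.
Latitude square 3; +1 → 4.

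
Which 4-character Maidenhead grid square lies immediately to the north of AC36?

AC37

Latitude square 6; +1 → 7.
The longitude characters are unchanged.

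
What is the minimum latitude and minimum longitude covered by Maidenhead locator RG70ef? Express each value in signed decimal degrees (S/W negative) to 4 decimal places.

-29.7917, 174.3333

Field R=17, G=6: +17·20° lon, +6·10° lat → SW at lon 160°, lat -30°.
Square 7, 0: +7·2° lon, +0·1° lat → SW at lon 174°, lat -30°.
Subsquare e=4, f=5: +4·0.0833333° lon, +5·0.0416667° lat → SW at lon 174.333°, lat -29.7917°.
latitude -29.7917, longitude 174.3333.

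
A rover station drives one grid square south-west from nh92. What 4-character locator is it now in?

NH81

Longitude square 9; −1 → 8.
Latitude square 2; −1 → 1.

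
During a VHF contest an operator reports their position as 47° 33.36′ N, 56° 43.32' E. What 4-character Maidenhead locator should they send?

LN87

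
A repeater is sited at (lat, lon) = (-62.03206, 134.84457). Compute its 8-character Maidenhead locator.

PC77kx12

Offset from 180°W / 90°S: lon 314.84457°, lat 27.96794°.
Field (20°×10°, letters A–R): lon ⌊314.84457/20⌋ = 15 → P; lat ⌊27.96794/10⌋ = 2 → C.
Square (2°×1°, digits 0–9): lon ⌊14.84457/2⌋ = 7; lat ⌊7.96794/1⌋ = 7.
Subsquare (5′×2.5′, letters a–x): lon ⌊0.84457/0.0833333⌋ = 10 → k; lat ⌊0.96794/0.0416667⌋ = 23 → x.
Extended square (30″×15″, digits 0–9): lon ⌊0.01124/0.00833333⌋ = 1; lat ⌊0.00961/0.00416667⌋ = 2.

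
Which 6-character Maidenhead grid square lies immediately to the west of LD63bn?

LD63an

Longitude subsquare b = 1; −1 → 0 = a.
The latitude characters are unchanged.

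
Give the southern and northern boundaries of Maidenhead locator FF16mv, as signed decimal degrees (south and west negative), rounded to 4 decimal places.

Field F=5, F=5: +5·20° lon, +5·10° lat → SW at lon -80°, lat -40°.
Square 1, 6: +1·2° lon, +6·1° lat → SW at lon -78°, lat -34°.
Subsquare m=12, v=21: +12·0.0833333° lon, +21·0.0416667° lat → SW at lon -77°, lat -33.125°.
Cell spans 0.0833333° lon × 0.0416667° lat.
south -33.1250, north -33.0833.

-33.1250, -33.0833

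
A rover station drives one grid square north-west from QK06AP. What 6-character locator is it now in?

PK96xq

Longitude subsquare a = 0; −1 → -1, wraps to 23 = x, carry into square.
Longitude square 0; −1 → -1, wraps to 9, carry into field.
Longitude field Q = 16; −1 → 15 = P.
Latitude subsquare p = 15; +1 → 16 = q.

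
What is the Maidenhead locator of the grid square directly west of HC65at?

HC55xt

Longitude subsquare a = 0; −1 → -1, wraps to 23 = x, carry into square.
Longitude square 6; −1 → 5.
The latitude characters are unchanged.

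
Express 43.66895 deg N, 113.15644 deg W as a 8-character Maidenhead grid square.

DN33kq10

Add 180° to longitude and 90° to latitude: 66.84356, 133.66895.
Field: lon ⌊66.84356/20⌋ = 3 → D; lat ⌊133.66895/10⌋ = 13 → N.
Square: lon ⌊6.84356/2⌋ = 3; lat ⌊3.66895/1⌋ = 3.
Subsquare: lon ⌊0.84356/0.0833333⌋ = 10 → k; lat ⌊0.66895/0.0416667⌋ = 16 → q.
Extended square: lon ⌊0.01023/0.00833333⌋ = 1; lat ⌊0.00228/0.00416667⌋ = 0.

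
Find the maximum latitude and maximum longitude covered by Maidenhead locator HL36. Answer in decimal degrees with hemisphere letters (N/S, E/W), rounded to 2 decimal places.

27.00° N, 32.00° W

Field H=7, L=11: +7·20° lon, +11·10° lat → SW at lon -40°, lat 20°.
Square 3, 6: +3·2° lon, +6·1° lat → SW at lon -34°, lat 26°.
Cell spans 2° lon × 1° lat. NE corner is SW corner plus one full cell.
latitude 27.00° N, longitude 32.00° W.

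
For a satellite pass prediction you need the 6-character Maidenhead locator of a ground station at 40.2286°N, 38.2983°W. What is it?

HN00uf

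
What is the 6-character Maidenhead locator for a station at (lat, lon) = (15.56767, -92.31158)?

EK35un

Offset from 180°W / 90°S: lon 87.6884°, lat 105.5677°.
Field: 87.6884/20 → 4 → E, 105.5677/10 → 10 → K; chars EK.
Square: 7.6884/2 → 3, 5.5677/1 → 5; chars 35.
Subsquare: 1.6884/0.0833333 → 20 → u, 0.5677/0.0416667 → 13 → n; chars un.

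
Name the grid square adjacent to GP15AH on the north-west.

GP05xi

Longitude subsquare a = 0; −1 → -1, wraps to 23 = x, carry into square.
Longitude square 1; −1 → 0.
Latitude subsquare h = 7; +1 → 8 = i.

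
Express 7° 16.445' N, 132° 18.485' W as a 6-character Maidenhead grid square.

CJ37ug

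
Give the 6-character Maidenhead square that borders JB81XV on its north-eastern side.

JB91aw

Longitude subsquare x = 23; +1 → 24, wraps to 0 = a, carry into square.
Longitude square 8; +1 → 9.
Latitude subsquare v = 21; +1 → 22 = w.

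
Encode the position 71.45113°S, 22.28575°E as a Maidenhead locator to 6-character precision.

KB18dn

Offset from 180°W / 90°S: lon 202.2858°, lat 18.5489°.
Field (20°×10°, letters A–R): lon ⌊202.2858/20⌋ = 10 → K; lat ⌊18.5489/10⌋ = 1 → B.
Square (2°×1°, digits 0–9): lon ⌊2.2858/2⌋ = 1; lat ⌊8.5489/1⌋ = 8.
Subsquare (5′×2.5′, letters a–x): lon ⌊0.2858/0.0833333⌋ = 3 → d; lat ⌊0.5489/0.0416667⌋ = 13 → n.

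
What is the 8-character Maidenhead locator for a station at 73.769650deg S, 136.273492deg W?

CB16uf75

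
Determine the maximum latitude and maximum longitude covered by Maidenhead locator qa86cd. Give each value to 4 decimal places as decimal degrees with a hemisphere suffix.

Field Q=16, A=0: +16·20° lon, +0·10° lat → SW at lon 140°, lat -90°.
Square 8, 6: +8·2° lon, +6·1° lat → SW at lon 156°, lat -84°.
Subsquare c=2, d=3: +2·0.0833333° lon, +3·0.0416667° lat → SW at lon 156.167°, lat -83.875°.
Cell spans 0.0833333° lon × 0.0416667° lat. NE corner is SW corner plus one full cell.
latitude 83.8333° S, longitude 156.2500° E.

83.8333° S, 156.2500° E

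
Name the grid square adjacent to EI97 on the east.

FI07

Longitude square 9; +1 → 10, wraps to 0, carry into field.
Longitude field E = 4; +1 → 5 = F.
The latitude characters are unchanged.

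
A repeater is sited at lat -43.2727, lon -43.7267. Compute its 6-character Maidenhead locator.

GE86dr

Offset from 180°W / 90°S: lon 136.2733°, lat 46.7273°.
Field (20°×10°, letters A–R): lon ⌊136.2733/20⌋ = 6 → G; lat ⌊46.7273/10⌋ = 4 → E.
Square (2°×1°, digits 0–9): lon ⌊16.2733/2⌋ = 8; lat ⌊6.7273/1⌋ = 6.
Subsquare (5′×2.5′, letters a–x): lon ⌊0.2733/0.0833333⌋ = 3 → d; lat ⌊0.7273/0.0416667⌋ = 17 → r.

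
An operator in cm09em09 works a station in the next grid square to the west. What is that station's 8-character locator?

CM09dm99

Longitude extended square 0; −1 → -1, wraps to 9, carry into subsquare.
Longitude subsquare e = 4; −1 → 3 = d.
The latitude characters are unchanged.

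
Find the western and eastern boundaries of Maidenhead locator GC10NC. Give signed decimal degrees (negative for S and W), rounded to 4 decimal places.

-56.9167, -56.8333

Field G=6, C=2: +6·20° lon, +2·10° lat → SW at lon -60°, lat -70°.
Square 1, 0: +1·2° lon, +0·1° lat → SW at lon -58°, lat -70°.
Subsquare n=13, c=2: +13·0.0833333° lon, +2·0.0416667° lat → SW at lon -56.9167°, lat -69.9167°.
Cell spans 0.0833333° lon × 0.0416667° lat.
west -56.9167, east -56.8333.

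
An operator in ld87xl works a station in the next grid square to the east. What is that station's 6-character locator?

LD97al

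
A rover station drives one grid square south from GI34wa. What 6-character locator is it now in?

GI33wx

Latitude subsquare a = 0; −1 → -1, wraps to 23 = x, carry into square.
Latitude square 4; −1 → 3.
The longitude characters are unchanged.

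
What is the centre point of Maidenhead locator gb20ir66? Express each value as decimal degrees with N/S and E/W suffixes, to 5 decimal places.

79.26458° S, 55.27917° W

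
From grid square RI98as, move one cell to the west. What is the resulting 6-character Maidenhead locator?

RI88xs

Longitude subsquare a = 0; −1 → -1, wraps to 23 = x, carry into square.
Longitude square 9; −1 → 8.
The latitude characters are unchanged.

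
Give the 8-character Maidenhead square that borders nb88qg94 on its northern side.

Latitude extended square 4; +1 → 5.
The longitude characters are unchanged.

NB88qg95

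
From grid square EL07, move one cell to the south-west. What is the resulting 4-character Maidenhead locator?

DL96

Longitude square 0; −1 → -1, wraps to 9, carry into field.
Longitude field E = 4; −1 → 3 = D.
Latitude square 7; −1 → 6.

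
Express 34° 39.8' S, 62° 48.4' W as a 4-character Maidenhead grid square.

Offset from 180°W / 90°S: lon 117.19°, lat 55.34°.
Field (20°×10°, letters A–R): 117.19/20 → 5 → F, 55.34/10 → 5 → F; chars FF.
Square (2°×1°, digits 0–9): 17.19/2 → 8, 5.34/1 → 5; chars 85.

FF85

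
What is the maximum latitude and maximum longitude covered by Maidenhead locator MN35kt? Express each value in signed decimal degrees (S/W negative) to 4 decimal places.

45.8333, 66.9167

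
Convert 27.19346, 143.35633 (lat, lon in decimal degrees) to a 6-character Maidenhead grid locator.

Offset from 180°W / 90°S: lon 323.3563°, lat 117.1935°.
Field: lon ⌊323.3563/20⌋ = 16 → Q; lat ⌊117.1935/10⌋ = 11 → L.
Square: lon ⌊3.3563/2⌋ = 1; lat ⌊7.1935/1⌋ = 7.
Subsquare: lon ⌊1.3563/0.0833333⌋ = 16 → q; lat ⌊0.1935/0.0416667⌋ = 4 → e.

QL17qe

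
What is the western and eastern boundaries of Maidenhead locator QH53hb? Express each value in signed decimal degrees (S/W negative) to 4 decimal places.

Field Q=16, H=7: +16·20° lon, +7·10° lat → SW at lon 140°, lat -20°.
Square 5, 3: +5·2° lon, +3·1° lat → SW at lon 150°, lat -17°.
Subsquare h=7, b=1: +7·0.0833333° lon, +1·0.0416667° lat → SW at lon 150.583°, lat -16.9583°.
Cell spans 0.0833333° lon × 0.0416667° lat.
west 150.5833, east 150.6667.

150.5833, 150.6667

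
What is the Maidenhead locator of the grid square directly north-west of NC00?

MC91

Longitude square 0; −1 → -1, wraps to 9, carry into field.
Longitude field N = 13; −1 → 12 = M.
Latitude square 0; +1 → 1.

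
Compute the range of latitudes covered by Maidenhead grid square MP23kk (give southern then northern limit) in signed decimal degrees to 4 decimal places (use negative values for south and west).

63.4167, 63.4583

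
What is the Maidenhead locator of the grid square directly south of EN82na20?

EN81nx29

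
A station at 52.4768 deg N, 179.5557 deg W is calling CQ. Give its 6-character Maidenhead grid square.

Shift to the Maidenhead origin (180°W, 90°S): lon 0.4443, lat 142.4768.
Field (20°×10°, letters A–R): 0.4443/20 → 0 → A, 142.4768/10 → 14 → O; chars AO.
Square (2°×1°, digits 0–9): 0.4443/2 → 0, 2.4768/1 → 2; chars 02.
Subsquare (5′×2.5′, letters a–x): 0.4443/0.0833333 → 5 → f, 0.4768/0.0416667 → 11 → l; chars fl.

AO02fl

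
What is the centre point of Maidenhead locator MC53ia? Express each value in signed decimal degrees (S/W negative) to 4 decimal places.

Field M=12, C=2: +12·20° lon, +2·10° lat → SW at lon 60°, lat -70°.
Square 5, 3: +5·2° lon, +3·1° lat → SW at lon 70°, lat -67°.
Subsquare i=8, a=0: +8·0.0833333° lon, +0·0.0416667° lat → SW at lon 70.6667°, lat -67°.
Cell spans 0.0833333° lon × 0.0416667° lat. Centre is SW corner plus half of each.
latitude -66.9792, longitude 70.7083.

-66.9792, 70.7083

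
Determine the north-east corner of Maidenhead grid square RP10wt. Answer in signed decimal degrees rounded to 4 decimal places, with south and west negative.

60.8333, 163.9167

Field R=17, P=15: +17·20° lon, +15·10° lat → SW at lon 160°, lat 60°.
Square 1, 0: +1·2° lon, +0·1° lat → SW at lon 162°, lat 60°.
Subsquare w=22, t=19: +22·0.0833333° lon, +19·0.0416667° lat → SW at lon 163.833°, lat 60.7917°.
Cell spans 0.0833333° lon × 0.0416667° lat. NE corner is SW corner plus one full cell.
latitude 60.8333, longitude 163.9167.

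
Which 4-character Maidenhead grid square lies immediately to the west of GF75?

GF65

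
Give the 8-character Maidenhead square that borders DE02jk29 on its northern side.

DE02jl20

Latitude extended square 9; +1 → 10, wraps to 0, carry into subsquare.
Latitude subsquare k = 10; +1 → 11 = l.
The longitude characters are unchanged.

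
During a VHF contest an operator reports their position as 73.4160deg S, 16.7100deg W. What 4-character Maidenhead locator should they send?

Shift to the Maidenhead origin (180°W, 90°S): lon 163.29, lat 16.58.
Field: lon ⌊163.29/20⌋ = 8 → I; lat ⌊16.58/10⌋ = 1 → B.
Square: lon ⌊3.29/2⌋ = 1; lat ⌊6.58/1⌋ = 6.

IB16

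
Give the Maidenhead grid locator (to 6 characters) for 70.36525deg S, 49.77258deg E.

Shift to the Maidenhead origin (180°W, 90°S): lon 229.7726, lat 19.6347.
Field: lon ⌊229.7726/20⌋ = 11 → L; lat ⌊19.6347/10⌋ = 1 → B.
Square: lon ⌊9.7726/2⌋ = 4; lat ⌊9.6347/1⌋ = 9.
Subsquare: lon ⌊1.7726/0.0833333⌋ = 21 → v; lat ⌊0.6347/0.0416667⌋ = 15 → p.

LB49vp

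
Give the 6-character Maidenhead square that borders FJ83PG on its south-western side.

Longitude subsquare p = 15; −1 → 14 = o.
Latitude subsquare g = 6; −1 → 5 = f.

FJ83of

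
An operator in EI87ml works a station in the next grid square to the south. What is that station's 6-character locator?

EI87mk

Latitude subsquare l = 11; −1 → 10 = k.
The longitude characters are unchanged.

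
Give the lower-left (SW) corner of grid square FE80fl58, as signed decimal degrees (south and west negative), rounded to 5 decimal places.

-49.50833, -63.54167

Field F=5, E=4: +5·20° lon, +4·10° lat → SW at lon -80°, lat -50°.
Square 8, 0: +8·2° lon, +0·1° lat → SW at lon -64°, lat -50°.
Subsquare f=5, l=11: +5·0.0833333° lon, +11·0.0416667° lat → SW at lon -63.5833°, lat -49.5417°.
Extended square 5, 8: +5·0.00833333° lon, +8·0.00416667° lat → SW at lon -63.5417°, lat -49.5083°.
latitude -49.50833, longitude -63.54167.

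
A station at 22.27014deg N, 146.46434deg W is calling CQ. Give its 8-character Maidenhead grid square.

Shift to the Maidenhead origin (180°W, 90°S): lon 33.53566, lat 112.27014.
Field: 33.53566/20 → 1 → B, 112.27014/10 → 11 → L; chars BL.
Square: 13.53566/2 → 6, 2.27014/1 → 2; chars 62.
Subsquare: 1.53566/0.0833333 → 18 → s, 0.27014/0.0416667 → 6 → g; chars sg.
Extended square: 0.03566/0.00833333 → 4, 0.02014/0.00416667 → 4; chars 44.

BL62sg44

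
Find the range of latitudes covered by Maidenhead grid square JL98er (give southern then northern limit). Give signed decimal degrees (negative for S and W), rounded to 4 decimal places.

28.7083, 28.7500

Field J=9, L=11: +9·20° lon, +11·10° lat → SW at lon 0°, lat 20°.
Square 9, 8: +9·2° lon, +8·1° lat → SW at lon 18°, lat 28°.
Subsquare e=4, r=17: +4·0.0833333° lon, +17·0.0416667° lat → SW at lon 18.3333°, lat 28.7083°.
Cell spans 0.0833333° lon × 0.0416667° lat.
south 28.7083, north 28.7500.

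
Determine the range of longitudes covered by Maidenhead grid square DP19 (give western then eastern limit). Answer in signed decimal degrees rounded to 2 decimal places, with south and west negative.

Field D=3, P=15: +3·20° lon, +15·10° lat → SW at lon -120°, lat 60°.
Square 1, 9: +1·2° lon, +9·1° lat → SW at lon -118°, lat 69°.
Cell spans 2° lon × 1° lat.
west -118.00, east -116.00.

-118.00, -116.00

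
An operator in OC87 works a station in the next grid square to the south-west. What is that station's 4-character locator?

Longitude square 8; −1 → 7.
Latitude square 7; −1 → 6.

OC76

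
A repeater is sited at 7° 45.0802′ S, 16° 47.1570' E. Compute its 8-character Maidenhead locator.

Shift to the Maidenhead origin (180°W, 90°S): lon 196.78595, lat 82.24866.
Field: 196.78595/20 → 9 → J, 82.24866/10 → 8 → I; chars JI.
Square: 16.78595/2 → 8, 2.24866/1 → 2; chars 82.
Subsquare: 0.78595/0.0833333 → 9 → j, 0.24866/0.0416667 → 5 → f; chars jf.
Extended square: 0.03595/0.00833333 → 4, 0.04033/0.00416667 → 9; chars 49.

JI82jf49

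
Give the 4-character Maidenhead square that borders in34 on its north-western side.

Longitude square 3; −1 → 2.
Latitude square 4; +1 → 5.

IN25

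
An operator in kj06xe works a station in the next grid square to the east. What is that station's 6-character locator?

Longitude subsquare x = 23; +1 → 24, wraps to 0 = a, carry into square.
Longitude square 0; +1 → 1.
The latitude characters are unchanged.

KJ16ae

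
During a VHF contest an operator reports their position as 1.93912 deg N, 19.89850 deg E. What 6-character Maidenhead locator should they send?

JJ91ww

Add 180° to longitude and 90° to latitude: 199.8985, 91.9391.
Field: 199.8985/20 → 9 → J, 91.9391/10 → 9 → J; chars JJ.
Square: 19.8985/2 → 9, 1.9391/1 → 1; chars 91.
Subsquare: 1.8985/0.0833333 → 22 → w, 0.9391/0.0416667 → 22 → w; chars ww.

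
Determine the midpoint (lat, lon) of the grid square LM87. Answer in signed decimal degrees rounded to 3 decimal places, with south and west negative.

Field L=11, M=12: +11·20° lon, +12·10° lat → SW at lon 40°, lat 30°.
Square 8, 7: +8·2° lon, +7·1° lat → SW at lon 56°, lat 37°.
Cell spans 2° lon × 1° lat. Centre is SW corner plus half of each.
latitude 37.500, longitude 57.000.

37.500, 57.000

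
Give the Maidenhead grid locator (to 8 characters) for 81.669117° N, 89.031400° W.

Offset from 180°W / 90°S: lon 90.96860°, lat 171.66912°.
Field (20°×10°, letters A–R): lon ⌊90.96860/20⌋ = 4 → E; lat ⌊171.66912/10⌋ = 17 → R.
Square (2°×1°, digits 0–9): lon ⌊10.96860/2⌋ = 5; lat ⌊1.66912/1⌋ = 1.
Subsquare (5′×2.5′, letters a–x): lon ⌊0.96860/0.0833333⌋ = 11 → l; lat ⌊0.66912/0.0416667⌋ = 16 → q.
Extended square (30″×15″, digits 0–9): lon ⌊0.05193/0.00833333⌋ = 6; lat ⌊0.00245/0.00416667⌋ = 0.

ER51lq60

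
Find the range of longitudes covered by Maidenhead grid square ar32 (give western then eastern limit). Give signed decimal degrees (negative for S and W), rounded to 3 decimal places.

-174.000, -172.000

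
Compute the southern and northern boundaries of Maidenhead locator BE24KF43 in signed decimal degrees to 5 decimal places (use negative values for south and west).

Field B=1, E=4: +1·20° lon, +4·10° lat → SW at lon -160°, lat -50°.
Square 2, 4: +2·2° lon, +4·1° lat → SW at lon -156°, lat -46°.
Subsquare k=10, f=5: +10·0.0833333° lon, +5·0.0416667° lat → SW at lon -155.167°, lat -45.7917°.
Extended square 4, 3: +4·0.00833333° lon, +3·0.00416667° lat → SW at lon -155.133°, lat -45.7792°.
Cell spans 0.00833333° lon × 0.00416667° lat.
south -45.77917, north -45.77500.

-45.77917, -45.77500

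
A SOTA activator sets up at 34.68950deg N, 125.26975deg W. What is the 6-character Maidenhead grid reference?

CM74iq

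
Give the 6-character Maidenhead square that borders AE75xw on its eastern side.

Longitude subsquare x = 23; +1 → 24, wraps to 0 = a, carry into square.
Longitude square 7; +1 → 8.
The latitude characters are unchanged.

AE85aw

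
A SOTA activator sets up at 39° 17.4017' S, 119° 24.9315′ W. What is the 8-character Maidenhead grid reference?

DF00hr00

Add 180° to longitude and 90° to latitude: 60.58447, 50.70997.
Field (20°×10°, letters A–R): 60.58447/20 → 3 → D, 50.70997/10 → 5 → F; chars DF.
Square (2°×1°, digits 0–9): 0.58447/2 → 0, 0.70997/1 → 0; chars 00.
Subsquare (5′×2.5′, letters a–x): 0.58447/0.0833333 → 7 → h, 0.70997/0.0416667 → 17 → r; chars hr.
Extended square (30″×15″, digits 0–9): 0.00114/0.00833333 → 0, 0.00164/0.00416667 → 0; chars 00.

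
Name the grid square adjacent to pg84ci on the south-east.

PG84dh

Longitude subsquare c = 2; +1 → 3 = d.
Latitude subsquare i = 8; −1 → 7 = h.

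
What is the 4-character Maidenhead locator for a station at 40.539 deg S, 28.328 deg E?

KE49

Offset from 180°W / 90°S: lon 208.33°, lat 49.46°.
Field: lon ⌊208.33/20⌋ = 10 → K; lat ⌊49.46/10⌋ = 4 → E.
Square: lon ⌊8.33/2⌋ = 4; lat ⌊9.46/1⌋ = 9.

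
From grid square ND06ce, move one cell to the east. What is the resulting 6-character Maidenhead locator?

Longitude subsquare c = 2; +1 → 3 = d.
The latitude characters are unchanged.

ND06de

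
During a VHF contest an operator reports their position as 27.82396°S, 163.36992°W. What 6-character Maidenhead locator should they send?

AG82he

Offset from 180°W / 90°S: lon 16.6301°, lat 62.1760°.
Field (20°×10°, letters A–R): lon ⌊16.6301/20⌋ = 0 → A; lat ⌊62.1760/10⌋ = 6 → G.
Square (2°×1°, digits 0–9): lon ⌊16.6301/2⌋ = 8; lat ⌊2.1760/1⌋ = 2.
Subsquare (5′×2.5′, letters a–x): lon ⌊0.6301/0.0833333⌋ = 7 → h; lat ⌊0.1760/0.0416667⌋ = 4 → e.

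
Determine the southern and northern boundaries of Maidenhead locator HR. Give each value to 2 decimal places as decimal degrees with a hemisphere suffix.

Field H=7, R=17: +7·20° lon, +17·10° lat → SW at lon -40°, lat 80°.
Cell spans 20° lon × 10° lat.
south 80.00° N, north 90.00° N.

80.00° N, 90.00° N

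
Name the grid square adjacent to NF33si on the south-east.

Longitude subsquare s = 18; +1 → 19 = t.
Latitude subsquare i = 8; −1 → 7 = h.

NF33th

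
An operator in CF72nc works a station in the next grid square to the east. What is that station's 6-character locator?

CF72oc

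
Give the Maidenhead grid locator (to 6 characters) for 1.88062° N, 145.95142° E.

QJ21xv

Add 180° to longitude and 90° to latitude: 325.9514, 91.8806.
Field: lon ⌊325.9514/20⌋ = 16 → Q; lat ⌊91.8806/10⌋ = 9 → J.
Square: lon ⌊5.9514/2⌋ = 2; lat ⌊1.8806/1⌋ = 1.
Subsquare: lon ⌊1.9514/0.0833333⌋ = 23 → x; lat ⌊0.8806/0.0416667⌋ = 21 → v.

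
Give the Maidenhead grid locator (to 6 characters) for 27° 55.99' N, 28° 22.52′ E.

Shift to the Maidenhead origin (180°W, 90°S): lon 208.3753, lat 117.9332.
Field: lon ⌊208.3753/20⌋ = 10 → K; lat ⌊117.9332/10⌋ = 11 → L.
Square: lon ⌊8.3753/2⌋ = 4; lat ⌊7.9332/1⌋ = 7.
Subsquare: lon ⌊0.3753/0.0833333⌋ = 4 → e; lat ⌊0.9332/0.0416667⌋ = 22 → w.

KL47ew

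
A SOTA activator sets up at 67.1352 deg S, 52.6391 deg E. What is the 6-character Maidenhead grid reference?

LC62hu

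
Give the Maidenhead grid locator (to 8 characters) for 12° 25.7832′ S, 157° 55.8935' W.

BH17an86

Offset from 180°W / 90°S: lon 22.06844°, lat 77.57028°.
Field: lon ⌊22.06844/20⌋ = 1 → B; lat ⌊77.57028/10⌋ = 7 → H.
Square: lon ⌊2.06844/2⌋ = 1; lat ⌊7.57028/1⌋ = 7.
Subsquare: lon ⌊0.06844/0.0833333⌋ = 0 → a; lat ⌊0.57028/0.0416667⌋ = 13 → n.
Extended square: lon ⌊0.06844/0.00833333⌋ = 8; lat ⌊0.02861/0.00416667⌋ = 6.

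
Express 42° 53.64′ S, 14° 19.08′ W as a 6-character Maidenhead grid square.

IE27uc

Shift to the Maidenhead origin (180°W, 90°S): lon 165.6820, lat 47.1060.
Field (20°×10°, letters A–R): lon ⌊165.6820/20⌋ = 8 → I; lat ⌊47.1060/10⌋ = 4 → E.
Square (2°×1°, digits 0–9): lon ⌊5.6820/2⌋ = 2; lat ⌊7.1060/1⌋ = 7.
Subsquare (5′×2.5′, letters a–x): lon ⌊1.6820/0.0833333⌋ = 20 → u; lat ⌊0.1060/0.0416667⌋ = 2 → c.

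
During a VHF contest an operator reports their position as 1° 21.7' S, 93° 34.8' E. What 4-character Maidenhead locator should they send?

Add 180° to longitude and 90° to latitude: 273.58, 88.64.
Field: lon ⌊273.58/20⌋ = 13 → N; lat ⌊88.64/10⌋ = 8 → I.
Square: lon ⌊13.58/2⌋ = 6; lat ⌊8.64/1⌋ = 8.

NI68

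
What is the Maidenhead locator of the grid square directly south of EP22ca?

EP21cx

Latitude subsquare a = 0; −1 → -1, wraps to 23 = x, carry into square.
Latitude square 2; −1 → 1.
The longitude characters are unchanged.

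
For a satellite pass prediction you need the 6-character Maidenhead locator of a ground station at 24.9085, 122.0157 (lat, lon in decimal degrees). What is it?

PL14av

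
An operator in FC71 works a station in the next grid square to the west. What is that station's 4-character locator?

FC61

Longitude square 7; −1 → 6.
The latitude characters are unchanged.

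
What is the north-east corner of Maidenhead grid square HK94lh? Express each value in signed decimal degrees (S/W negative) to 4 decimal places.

Field H=7, K=10: +7·20° lon, +10·10° lat → SW at lon -40°, lat 10°.
Square 9, 4: +9·2° lon, +4·1° lat → SW at lon -22°, lat 14°.
Subsquare l=11, h=7: +11·0.0833333° lon, +7·0.0416667° lat → SW at lon -21.0833°, lat 14.2917°.
Cell spans 0.0833333° lon × 0.0416667° lat. NE corner is SW corner plus one full cell.
latitude 14.3333, longitude -21.0000.

14.3333, -21.0000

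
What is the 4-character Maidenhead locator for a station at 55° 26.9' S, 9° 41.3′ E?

JD44

Shift to the Maidenhead origin (180°W, 90°S): lon 189.69, lat 34.55.
Field (20°×10°, letters A–R): 189.69/20 → 9 → J, 34.55/10 → 3 → D; chars JD.
Square (2°×1°, digits 0–9): 9.69/2 → 4, 4.55/1 → 4; chars 44.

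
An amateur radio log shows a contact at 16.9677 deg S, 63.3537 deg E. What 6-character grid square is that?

MH13qa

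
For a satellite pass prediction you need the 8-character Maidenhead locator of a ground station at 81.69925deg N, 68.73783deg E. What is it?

Shift to the Maidenhead origin (180°W, 90°S): lon 248.73783, lat 171.69925.
Field: 248.73783/20 → 12 → M, 171.69925/10 → 17 → R; chars MR.
Square: 8.73783/2 → 4, 1.69925/1 → 1; chars 41.
Subsquare: 0.73783/0.0833333 → 8 → i, 0.69925/0.0416667 → 16 → q; chars iq.
Extended square: 0.07116/0.00833333 → 8, 0.03258/0.00416667 → 7; chars 87.

MR41iq87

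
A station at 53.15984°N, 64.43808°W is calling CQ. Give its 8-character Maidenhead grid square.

FO73sd78

Add 180° to longitude and 90° to latitude: 115.56192, 143.15984.
Field: lon ⌊115.56192/20⌋ = 5 → F; lat ⌊143.15984/10⌋ = 14 → O.
Square: lon ⌊15.56192/2⌋ = 7; lat ⌊3.15984/1⌋ = 3.
Subsquare: lon ⌊1.56192/0.0833333⌋ = 18 → s; lat ⌊0.15984/0.0416667⌋ = 3 → d.
Extended square: lon ⌊0.06192/0.00833333⌋ = 7; lat ⌊0.03484/0.00416667⌋ = 8.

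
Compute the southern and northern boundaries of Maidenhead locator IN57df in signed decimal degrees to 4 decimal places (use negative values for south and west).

Field I=8, N=13: +8·20° lon, +13·10° lat → SW at lon -20°, lat 40°.
Square 5, 7: +5·2° lon, +7·1° lat → SW at lon -10°, lat 47°.
Subsquare d=3, f=5: +3·0.0833333° lon, +5·0.0416667° lat → SW at lon -9.75°, lat 47.2083°.
Cell spans 0.0833333° lon × 0.0416667° lat.
south 47.2083, north 47.2500.

47.2083, 47.2500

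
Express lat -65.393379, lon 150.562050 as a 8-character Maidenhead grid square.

QC54go75

Add 180° to longitude and 90° to latitude: 330.56205, 24.60662.
Field: 330.56205/20 → 16 → Q, 24.60662/10 → 2 → C; chars QC.
Square: 10.56205/2 → 5, 4.60662/1 → 4; chars 54.
Subsquare: 0.56205/0.0833333 → 6 → g, 0.60662/0.0416667 → 14 → o; chars go.
Extended square: 0.06205/0.00833333 → 7, 0.02329/0.00416667 → 5; chars 75.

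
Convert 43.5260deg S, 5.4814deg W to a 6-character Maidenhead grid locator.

Offset from 180°W / 90°S: lon 174.5186°, lat 46.4740°.
Field (20°×10°, letters A–R): lon ⌊174.5186/20⌋ = 8 → I; lat ⌊46.4740/10⌋ = 4 → E.
Square (2°×1°, digits 0–9): lon ⌊14.5186/2⌋ = 7; lat ⌊6.4740/1⌋ = 6.
Subsquare (5′×2.5′, letters a–x): lon ⌊0.5186/0.0833333⌋ = 6 → g; lat ⌊0.4740/0.0416667⌋ = 11 → l.

IE76gl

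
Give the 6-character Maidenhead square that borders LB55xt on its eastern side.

LB65at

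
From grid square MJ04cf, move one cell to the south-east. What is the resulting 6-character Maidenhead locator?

Longitude subsquare c = 2; +1 → 3 = d.
Latitude subsquare f = 5; −1 → 4 = e.

MJ04de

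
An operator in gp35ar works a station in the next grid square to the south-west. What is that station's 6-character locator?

GP25xq

Longitude subsquare a = 0; −1 → -1, wraps to 23 = x, carry into square.
Longitude square 3; −1 → 2.
Latitude subsquare r = 17; −1 → 16 = q.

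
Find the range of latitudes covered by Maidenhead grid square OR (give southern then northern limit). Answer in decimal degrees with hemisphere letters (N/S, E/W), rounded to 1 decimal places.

Field O=14, R=17: +14·20° lon, +17·10° lat → SW at lon 100°, lat 80°.
Cell spans 20° lon × 10° lat.
south 80.0° N, north 90.0° N.

80.0° N, 90.0° N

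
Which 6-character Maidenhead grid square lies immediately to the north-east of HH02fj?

Longitude subsquare f = 5; +1 → 6 = g.
Latitude subsquare j = 9; +1 → 10 = k.

HH02gk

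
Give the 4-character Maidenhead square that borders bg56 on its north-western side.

BG47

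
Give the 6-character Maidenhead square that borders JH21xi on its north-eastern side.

JH31aj

Longitude subsquare x = 23; +1 → 24, wraps to 0 = a, carry into square.
Longitude square 2; +1 → 3.
Latitude subsquare i = 8; +1 → 9 = j.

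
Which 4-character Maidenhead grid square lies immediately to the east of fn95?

GN05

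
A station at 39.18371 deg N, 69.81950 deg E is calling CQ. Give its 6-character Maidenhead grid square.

MM49ve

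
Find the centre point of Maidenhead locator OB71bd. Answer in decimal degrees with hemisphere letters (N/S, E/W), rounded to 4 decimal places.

Field O=14, B=1: +14·20° lon, +1·10° lat → SW at lon 100°, lat -80°.
Square 7, 1: +7·2° lon, +1·1° lat → SW at lon 114°, lat -79°.
Subsquare b=1, d=3: +1·0.0833333° lon, +3·0.0416667° lat → SW at lon 114.083°, lat -78.875°.
Cell spans 0.0833333° lon × 0.0416667° lat. Centre is SW corner plus half of each.
latitude 78.8542° S, longitude 114.1250° E.

78.8542° S, 114.1250° E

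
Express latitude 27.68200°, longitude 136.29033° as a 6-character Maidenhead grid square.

PL87dq

Shift to the Maidenhead origin (180°W, 90°S): lon 316.2903, lat 117.6820.
Field: 316.2903/20 → 15 → P, 117.6820/10 → 11 → L; chars PL.
Square: 16.2903/2 → 8, 7.6820/1 → 7; chars 87.
Subsquare: 0.2903/0.0833333 → 3 → d, 0.6820/0.0416667 → 16 → q; chars dq.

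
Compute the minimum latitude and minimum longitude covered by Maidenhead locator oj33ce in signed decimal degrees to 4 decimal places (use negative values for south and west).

Field O=14, J=9: +14·20° lon, +9·10° lat → SW at lon 100°, lat 0°.
Square 3, 3: +3·2° lon, +3·1° lat → SW at lon 106°, lat 3°.
Subsquare c=2, e=4: +2·0.0833333° lon, +4·0.0416667° lat → SW at lon 106.167°, lat 3.16667°.
latitude 3.1667, longitude 106.1667.

3.1667, 106.1667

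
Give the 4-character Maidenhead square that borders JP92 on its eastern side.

KP02

Longitude square 9; +1 → 10, wraps to 0, carry into field.
Longitude field J = 9; +1 → 10 = K.
The latitude characters are unchanged.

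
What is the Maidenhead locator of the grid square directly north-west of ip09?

HQ90

Longitude square 0; −1 → -1, wraps to 9, carry into field.
Longitude field I = 8; −1 → 7 = H.
Latitude square 9; +1 → 10, wraps to 0, carry into field.
Latitude field P = 15; +1 → 16 = Q.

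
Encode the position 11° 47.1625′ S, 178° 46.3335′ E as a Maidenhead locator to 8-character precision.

Add 180° to longitude and 90° to latitude: 358.77222, 78.21396.
Field: 358.77222/20 → 17 → R, 78.21396/10 → 7 → H; chars RH.
Square: 18.77222/2 → 9, 8.21396/1 → 8; chars 98.
Subsquare: 0.77222/0.0833333 → 9 → j, 0.21396/0.0416667 → 5 → f; chars jf.
Extended square: 0.02222/0.00833333 → 2, 0.00563/0.00416667 → 1; chars 21.

RH98jf21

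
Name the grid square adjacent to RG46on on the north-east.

RG46po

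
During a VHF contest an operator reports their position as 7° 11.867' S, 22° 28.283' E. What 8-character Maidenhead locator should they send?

KI12ft62

Offset from 180°W / 90°S: lon 202.47138°, lat 82.80222°.
Field: lon ⌊202.47138/20⌋ = 10 → K; lat ⌊82.80222/10⌋ = 8 → I.
Square: lon ⌊2.47138/2⌋ = 1; lat ⌊2.80222/1⌋ = 2.
Subsquare: lon ⌊0.47138/0.0833333⌋ = 5 → f; lat ⌊0.80222/0.0416667⌋ = 19 → t.
Extended square: lon ⌊0.05472/0.00833333⌋ = 6; lat ⌊0.01055/0.00416667⌋ = 2.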